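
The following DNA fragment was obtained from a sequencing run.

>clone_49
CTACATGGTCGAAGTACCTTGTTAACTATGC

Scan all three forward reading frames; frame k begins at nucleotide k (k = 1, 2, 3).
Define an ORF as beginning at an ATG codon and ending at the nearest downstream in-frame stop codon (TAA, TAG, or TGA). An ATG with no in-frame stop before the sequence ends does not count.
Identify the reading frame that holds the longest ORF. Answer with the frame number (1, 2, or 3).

2

Frame 1: CTA CAT GGT CGA AGT ACC TTG TTA ACT ATG — no ATG→stop ORF.
Frame 2: TAC ATG GTC GAA GTA CCT TGT TAA CTA TGC — ATG at 5, stop TAA at 23 → 21 nt.
Frame 3: ACA TGG TCG AAG TAC CTT GTT AAC TAT — no ATG→stop ORF.
Longest ORF is 21 nt in frame 2 (positions 5–25).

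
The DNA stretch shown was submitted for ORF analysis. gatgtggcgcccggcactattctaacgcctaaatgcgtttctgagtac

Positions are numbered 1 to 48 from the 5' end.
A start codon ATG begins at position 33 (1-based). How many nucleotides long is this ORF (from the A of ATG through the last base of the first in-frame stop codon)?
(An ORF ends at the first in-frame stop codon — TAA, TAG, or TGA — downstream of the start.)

12

Codons from position 33: ATG (33–35), CGT (36–38), TTC (39–41), TGA (42–44).
TGA is the first in-frame stop; ORF spans 33–44, 12 nucleotides.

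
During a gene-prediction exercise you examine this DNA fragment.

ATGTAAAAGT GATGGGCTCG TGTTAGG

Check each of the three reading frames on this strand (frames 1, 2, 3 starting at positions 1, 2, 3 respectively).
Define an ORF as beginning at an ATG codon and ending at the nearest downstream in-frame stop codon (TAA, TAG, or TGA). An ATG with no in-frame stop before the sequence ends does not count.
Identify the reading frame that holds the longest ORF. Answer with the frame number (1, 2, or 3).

Frame 1: ATG TAA AAG TGA TGG GCT CGT GTT AGG — ATG at 1, stop TAA at 4 → 6 nt.
Frame 2: TGT AAA AGT GAT GGG CTC GTG TTA — no ATG→stop ORF.
Frame 3: GTA AAA GTG ATG GGC TCG TGT TAG — ATG at 12, stop TAG at 24 → 15 nt.
Longest ORF is 15 nt in frame 3 (positions 12–26).

3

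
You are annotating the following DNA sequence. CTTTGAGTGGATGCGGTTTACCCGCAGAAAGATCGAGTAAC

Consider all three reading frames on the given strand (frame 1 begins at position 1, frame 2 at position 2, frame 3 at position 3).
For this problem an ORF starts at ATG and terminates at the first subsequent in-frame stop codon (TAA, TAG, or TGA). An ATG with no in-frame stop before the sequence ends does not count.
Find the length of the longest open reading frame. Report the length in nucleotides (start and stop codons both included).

30

Frame 1: CTT TGA GTG GAT GCG GTT TAC CCG CAG AAA GAT CGA GTA — no ATG→stop ORF.
Frame 2: TTT GAG TGG ATG CGG TTT ACC CGC AGA AAG ATC GAG TAA — ATG at 11, stop TAA at 38 → 30 nt.
Frame 3: TTG AGT GGA TGC GGT TTA CCC GCA GAA AGA TCG AGT AAC — no ATG→stop ORF.
Longest: frame 2, positions 11–40, 30 nt = 10 codons = 9 aa. → 30 nucleotides.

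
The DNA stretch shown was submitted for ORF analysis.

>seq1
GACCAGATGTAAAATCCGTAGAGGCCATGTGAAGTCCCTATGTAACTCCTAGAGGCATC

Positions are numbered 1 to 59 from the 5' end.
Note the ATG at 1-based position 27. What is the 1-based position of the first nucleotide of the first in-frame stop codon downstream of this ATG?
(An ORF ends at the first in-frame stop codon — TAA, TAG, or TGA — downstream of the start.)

30

Codons from position 27: ATG (27–29), TGA (30–32).
TGA is a stop codon; it begins at position 30.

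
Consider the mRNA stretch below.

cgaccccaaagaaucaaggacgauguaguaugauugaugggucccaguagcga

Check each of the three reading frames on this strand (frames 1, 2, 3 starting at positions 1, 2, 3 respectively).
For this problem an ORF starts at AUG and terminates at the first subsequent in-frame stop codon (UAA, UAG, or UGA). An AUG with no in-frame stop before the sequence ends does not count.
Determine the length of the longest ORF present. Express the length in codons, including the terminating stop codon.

Frame 1: CGA CCC CAA AGA AUC AAG GAC GAU GUA GUA UGA UUG AUG GGU CCC AGU AGC — no AUG→stop ORF.
Frame 2: GAC CCC AAA GAA UCA AGG ACG AUG UAG UAU GAU UGA UGG GUC CCA GUA GCG — AUG at 23, stop UAG at 26 → 6 nt.
Frame 3: ACC CCA AAG AAU CAA GGA CGA UGU AGU AUG AUU GAU GGG UCC CAG UAG CGA — AUG at 30, stop UAG at 48 → 21 nt.
Longest: frame 3, positions 30–50, 21 nt = 7 codons = 6 aa. → 7 codons.

7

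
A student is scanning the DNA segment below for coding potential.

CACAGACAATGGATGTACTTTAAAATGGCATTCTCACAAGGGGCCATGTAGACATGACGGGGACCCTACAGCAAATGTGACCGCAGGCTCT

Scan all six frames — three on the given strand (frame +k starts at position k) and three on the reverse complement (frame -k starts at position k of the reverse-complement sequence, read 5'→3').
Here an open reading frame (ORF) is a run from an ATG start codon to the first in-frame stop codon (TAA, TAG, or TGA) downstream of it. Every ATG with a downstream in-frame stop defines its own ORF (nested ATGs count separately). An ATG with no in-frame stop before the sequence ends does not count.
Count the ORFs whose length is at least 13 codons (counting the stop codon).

Reverse complement (5'→3'): AGAGCCTGCGGTCACATTTGCTGTAGGGTCCCCGTCATGTCTACATGGCCCCTTGTGAGAATGCCATTTTAAAGTACATCCATTGTCTGTG
Frame +1: CAC AGA CAA TGG ATG TAC TTT AAA ATG GCA TTC TCA CAA GGG GCC ATG TAG ACA TGA CGG GGA CCC TAC AGC AAA TGT GAC CGC AGG CTC — ATG at 13, stop TAG at 49 → 39 nt; ATG at 25, stop TAG at 49 → 27 nt; ATG at 46, stop TAG at 49 → 6 nt.
Frame +2: ACA GAC AAT GGA TGT ACT TTA AAA TGG CAT TCT CAC AAG GGG CCA TGT AGA CAT GAC GGG GAC CCT ACA GCA AAT GTG ACC GCA GGC TCT — no ATG→stop ORF.
Frame +3: CAG ACA ATG GAT GTA CTT TAA AAT GGC ATT CTC ACA AGG GGC CAT GTA GAC ATG ACG GGG ACC CTA CAG CAA ATG TGA CCG CAG GCT — ATG at 9, stop TAA at 21 → 15 nt; ATG at 54, stop TGA at 78 → 27 nt; ATG at 75, stop TGA at 78 → 6 nt.
Frame -1: AGA GCC TGC GGT CAC ATT TGC TGT AGG GTC CCC GTC ATG TCT ACA TGG CCC CTT GTG AGA ATG CCA TTT TAA AGT ACA TCC ATT GTC TGT — ATG at 37, stop TAA at 70 → 36 nt; ATG at 61, stop TAA at 70 → 12 nt.
Frame -2: GAG CCT GCG GTC ACA TTT GCT GTA GGG TCC CCG TCA TGT CTA CAT GGC CCC TTG TGA GAA TGC CAT TTT AAA GTA CAT CCA TTG TCT GTG — no ATG→stop ORF.
Frame -3: AGC CTG CGG TCA CAT TTG CTG TAG GGT CCC CGT CAT GTC TAC ATG GCC CCT TGT GAG AAT GCC ATT TTA AAG TAC ATC CAT TGT CTG — no ATG→stop ORF.
ORFs ≥ 13 codons: frame +1 13–51 (13 codons). Count = 1.

1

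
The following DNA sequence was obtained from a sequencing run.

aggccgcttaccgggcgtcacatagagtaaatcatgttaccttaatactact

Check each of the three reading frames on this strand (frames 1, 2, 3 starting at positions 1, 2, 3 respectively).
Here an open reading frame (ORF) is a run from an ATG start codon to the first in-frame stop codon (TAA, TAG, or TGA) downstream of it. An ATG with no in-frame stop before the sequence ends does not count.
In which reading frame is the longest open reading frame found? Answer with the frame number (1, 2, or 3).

Frame 1: AGG CCG CTT ACC GGG CGT CAC ATA GAG TAA ATC ATG TTA CCT TAA TAC TAC — ATG at 34, stop TAA at 43 → 12 nt.
Frame 2: GGC CGC TTA CCG GGC GTC ACA TAG AGT AAA TCA TGT TAC CTT AAT ACT ACT — no ATG→stop ORF.
Frame 3: GCC GCT TAC CGG GCG TCA CAT AGA GTA AAT CAT GTT ACC TTA ATA CTA — no ATG→stop ORF.
Longest ORF is 12 nt in frame 1 (positions 34–45).

1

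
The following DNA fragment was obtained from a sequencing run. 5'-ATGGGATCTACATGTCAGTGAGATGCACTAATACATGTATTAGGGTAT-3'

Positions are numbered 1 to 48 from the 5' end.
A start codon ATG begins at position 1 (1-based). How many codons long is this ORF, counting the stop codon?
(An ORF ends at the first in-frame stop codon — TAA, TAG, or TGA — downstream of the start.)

Codons from position 1: ATG (1–3), GGA (4–6), TCT (7–9), ACA (10–12), TGT (13–15), CAG (16–18), TGA (19–21).
TGA is the first in-frame stop; that's 7 codons including the stop.

7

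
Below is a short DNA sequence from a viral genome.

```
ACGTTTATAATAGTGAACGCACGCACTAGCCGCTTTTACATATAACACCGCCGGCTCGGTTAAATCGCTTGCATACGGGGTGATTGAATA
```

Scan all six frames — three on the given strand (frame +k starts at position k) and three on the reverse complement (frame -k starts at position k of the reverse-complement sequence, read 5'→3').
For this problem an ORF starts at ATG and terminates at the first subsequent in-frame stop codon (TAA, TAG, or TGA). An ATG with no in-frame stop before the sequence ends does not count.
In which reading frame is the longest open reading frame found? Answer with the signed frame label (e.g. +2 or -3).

-2

Reverse complement (5'→3'): TATTCAATCACCCCGTATGCAAGCGATTTAACCGAGCCGGCGGTGTTATATGTAAAAGCGGCTAGTGCGTGCGTTCACTATTATAAACGT
Frame +1: ACG TTT ATA ATA GTG AAC GCA CGC ACT AGC CGC TTT TAC ATA TAA CAC CGC CGG CTC GGT TAA ATC GCT TGC ATA CGG GGT GAT TGA ATA — no ATG→stop ORF.
Frame +2: CGT TTA TAA TAG TGA ACG CAC GCA CTA GCC GCT TTT ACA TAT AAC ACC GCC GGC TCG GTT AAA TCG CTT GCA TAC GGG GTG ATT GAA — no ATG→stop ORF.
Frame +3: GTT TAT AAT AGT GAA CGC ACG CAC TAG CCG CTT TTA CAT ATA ACA CCG CCG GCT CGG TTA AAT CGC TTG CAT ACG GGG TGA TTG AAT — no ATG→stop ORF.
Frame -1: TAT TCA ATC ACC CCG TAT GCA AGC GAT TTA ACC GAG CCG GCG GTG TTA TAT GTA AAA GCG GCT AGT GCG TGC GTT CAC TAT TAT AAA CGT — no ATG→stop ORF.
Frame -2: ATT CAA TCA CCC CGT ATG CAA GCG ATT TAA CCG AGC CGG CGG TGT TAT ATG TAA AAG CGG CTA GTG CGT GCG TTC ACT ATT ATA AAC — ATG at 17, stop TAA at 29 → 15 nt; ATG at 50, stop TAA at 53 → 6 nt.
Frame -3: TTC AAT CAC CCC GTA TGC AAG CGA TTT AAC CGA GCC GGC GGT GTT ATA TGT AAA AGC GGC TAG TGC GTG CGT TCA CTA TTA TAA ACG — no ATG→stop ORF.
Longest ORF is 15 nt in frame -2 (positions 17–31).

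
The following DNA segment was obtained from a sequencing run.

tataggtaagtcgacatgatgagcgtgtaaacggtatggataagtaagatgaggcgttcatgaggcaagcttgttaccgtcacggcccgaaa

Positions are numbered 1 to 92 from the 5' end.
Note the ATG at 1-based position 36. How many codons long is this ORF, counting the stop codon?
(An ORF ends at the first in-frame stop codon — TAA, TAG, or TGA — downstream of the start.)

Codons from position 36: ATG (36–38), GAT (39–41), AAG (42–44), TAA (45–47).
TAA is the first in-frame stop; that's 4 codons including the stop.

4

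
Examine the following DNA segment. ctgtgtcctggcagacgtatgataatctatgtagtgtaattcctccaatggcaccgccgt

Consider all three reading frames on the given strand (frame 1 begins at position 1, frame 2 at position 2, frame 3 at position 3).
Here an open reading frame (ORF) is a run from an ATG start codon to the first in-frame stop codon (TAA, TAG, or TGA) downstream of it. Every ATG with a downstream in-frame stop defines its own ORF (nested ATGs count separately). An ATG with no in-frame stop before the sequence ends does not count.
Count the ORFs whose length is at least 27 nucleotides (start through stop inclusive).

Frame 1: CTG TGT CCT GGC AGA CGT ATG ATA ATC TAT GTA GTG TAA TTC CTC CAA TGG CAC CGC CGT — ATG at 19, stop TAA at 37 → 21 nt.
Frame 2: TGT GTC CTG GCA GAC GTA TGA TAA TCT ATG TAG TGT AAT TCC TCC AAT GGC ACC GCC — ATG at 29, stop TAG at 32 → 6 nt.
Frame 3: GTG TCC TGG CAG ACG TAT GAT AAT CTA TGT AGT GTA ATT CCT CCA ATG GCA CCG CCG — no ATG→stop ORF.
No ORF reaches 27 nucleotides. Count = 0.

0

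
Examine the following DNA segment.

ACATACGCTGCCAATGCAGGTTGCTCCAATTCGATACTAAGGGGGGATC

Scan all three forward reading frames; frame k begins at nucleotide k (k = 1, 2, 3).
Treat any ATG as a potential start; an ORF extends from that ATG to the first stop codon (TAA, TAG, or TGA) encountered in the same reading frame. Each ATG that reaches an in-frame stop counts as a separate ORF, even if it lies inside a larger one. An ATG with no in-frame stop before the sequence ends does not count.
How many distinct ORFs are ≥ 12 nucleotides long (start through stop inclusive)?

1

Frame 1: ACA TAC GCT GCC AAT GCA GGT TGC TCC AAT TCG ATA CTA AGG GGG GAT — no ATG→stop ORF.
Frame 2: CAT ACG CTG CCA ATG CAG GTT GCT CCA ATT CGA TAC TAA GGG GGG ATC — ATG at 14, stop TAA at 38 → 27 nt.
Frame 3: ATA CGC TGC CAA TGC AGG TTG CTC CAA TTC GAT ACT AAG GGG GGA — no ATG→stop ORF.
ORFs ≥ 12 nucleotides: frame 2 14–40 (27 nucleotides). Count = 1.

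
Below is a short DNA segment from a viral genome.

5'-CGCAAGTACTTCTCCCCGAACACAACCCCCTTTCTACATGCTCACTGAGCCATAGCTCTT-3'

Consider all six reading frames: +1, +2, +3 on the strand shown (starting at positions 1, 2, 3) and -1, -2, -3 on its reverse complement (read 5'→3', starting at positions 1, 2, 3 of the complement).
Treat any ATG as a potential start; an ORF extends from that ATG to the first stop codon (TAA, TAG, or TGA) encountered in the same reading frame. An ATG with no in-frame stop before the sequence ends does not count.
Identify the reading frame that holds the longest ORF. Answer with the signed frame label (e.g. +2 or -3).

Reverse complement (5'→3'): AAGAGCTATGGCTCAGTGAGCATGTAGAAAGGGGGTTGTGTTCGGGGAGAAGTACTTGCG
Frame +1: CGC AAG TAC TTC TCC CCG AAC ACA ACC CCC TTT CTA CAT GCT CAC TGA GCC ATA GCT CTT — no ATG→stop ORF.
Frame +2: GCA AGT ACT TCT CCC CGA ACA CAA CCC CCT TTC TAC ATG CTC ACT GAG CCA TAG CTC — ATG at 38, stop TAG at 53 → 18 nt.
Frame +3: CAA GTA CTT CTC CCC GAA CAC AAC CCC CTT TCT ACA TGC TCA CTG AGC CAT AGC TCT — no ATG→stop ORF.
Frame -1: AAG AGC TAT GGC TCA GTG AGC ATG TAG AAA GGG GGT TGT GTT CGG GGA GAA GTA CTT GCG — ATG at 22, stop TAG at 25 → 6 nt.
Frame -2: AGA GCT ATG GCT CAG TGA GCA TGT AGA AAG GGG GTT GTG TTC GGG GAG AAG TAC TTG — ATG at 8, stop TGA at 17 → 12 nt.
Frame -3: GAG CTA TGG CTC AGT GAG CAT GTA GAA AGG GGG TTG TGT TCG GGG AGA AGT ACT TGC — no ATG→stop ORF.
Longest ORF is 18 nt in frame +2 (positions 38–55).

+2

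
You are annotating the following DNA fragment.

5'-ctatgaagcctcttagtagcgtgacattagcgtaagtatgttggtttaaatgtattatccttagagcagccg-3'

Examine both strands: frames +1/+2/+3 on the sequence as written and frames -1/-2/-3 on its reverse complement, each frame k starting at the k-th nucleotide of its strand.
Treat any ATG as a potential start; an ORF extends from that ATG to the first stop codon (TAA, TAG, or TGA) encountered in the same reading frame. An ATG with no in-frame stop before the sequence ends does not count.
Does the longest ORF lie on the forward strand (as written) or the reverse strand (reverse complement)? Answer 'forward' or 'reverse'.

forward

Reverse complement (5'→3'): CGGCTGCTCTAAGGATAATACATTTAAACCAACATACTTACGCTAATGTCACGCTACTAAGAGGCTTCATAG
Frame +1: CTA TGA AGC CTC TTA GTA GCG TGA CAT TAG CGT AAG TAT GTT GGT TTA AAT GTA TTA TCC TTA GAG CAG CCG — no ATG→stop ORF.
Frame +2: TAT GAA GCC TCT TAG TAG CGT GAC ATT AGC GTA AGT ATG TTG GTT TAA ATG TAT TAT CCT TAG AGC AGC — ATG at 38, stop TAA at 47 → 12 nt; ATG at 50, stop TAG at 62 → 15 nt.
Frame +3: ATG AAG CCT CTT AGT AGC GTG ACA TTA GCG TAA GTA TGT TGG TTT AAA TGT ATT ATC CTT AGA GCA GCC — ATG at 3, stop TAA at 33 → 33 nt.
Frame -1: CGG CTG CTC TAA GGA TAA TAC ATT TAA ACC AAC ATA CTT ACG CTA ATG TCA CGC TAC TAA GAG GCT TCA TAG — ATG at 46, stop TAA at 58 → 15 nt.
Frame -2: GGC TGC TCT AAG GAT AAT ACA TTT AAA CCA ACA TAC TTA CGC TAA TGT CAC GCT ACT AAG AGG CTT CAT — no ATG→stop ORF.
Frame -3: GCT GCT CTA AGG ATA ATA CAT TTA AAC CAA CAT ACT TAC GCT AAT GTC ACG CTA CTA AGA GGC TTC ATA — no ATG→stop ORF.
Forward-strand max 33 nt; reverse-strand max 15 nt. The forward strand has the longer ORF.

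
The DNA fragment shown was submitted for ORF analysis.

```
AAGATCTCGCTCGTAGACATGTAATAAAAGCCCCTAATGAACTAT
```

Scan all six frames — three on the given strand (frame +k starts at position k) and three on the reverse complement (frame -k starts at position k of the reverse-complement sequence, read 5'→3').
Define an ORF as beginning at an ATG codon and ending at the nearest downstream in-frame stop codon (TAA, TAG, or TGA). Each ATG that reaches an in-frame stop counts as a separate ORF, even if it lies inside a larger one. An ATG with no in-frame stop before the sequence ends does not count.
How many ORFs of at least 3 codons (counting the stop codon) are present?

Reverse complement (5'→3'): ATAGTTCATTAGGGGCTTTTATTACATGTCTACGAGCGAGATCTT
Frame +1: AAG ATC TCG CTC GTA GAC ATG TAA TAA AAG CCC CTA ATG AAC TAT — ATG at 19, stop TAA at 22 → 6 nt.
Frame +2: AGA TCT CGC TCG TAG ACA TGT AAT AAA AGC CCC TAA TGA ACT — no ATG→stop ORF.
Frame +3: GAT CTC GCT CGT AGA CAT GTA ATA AAA GCC CCT AAT GAA CTA — no ATG→stop ORF.
Frame -1: ATA GTT CAT TAG GGG CTT TTA TTA CAT GTC TAC GAG CGA GAT CTT — no ATG→stop ORF.
Frame -2: TAG TTC ATT AGG GGC TTT TAT TAC ATG TCT ACG AGC GAG ATC — no ATG→stop ORF.
Frame -3: AGT TCA TTA GGG GCT TTT ATT ACA TGT CTA CGA GCG AGA TCT — no ATG→stop ORF.
No ORF reaches 3 codons. Count = 0.

0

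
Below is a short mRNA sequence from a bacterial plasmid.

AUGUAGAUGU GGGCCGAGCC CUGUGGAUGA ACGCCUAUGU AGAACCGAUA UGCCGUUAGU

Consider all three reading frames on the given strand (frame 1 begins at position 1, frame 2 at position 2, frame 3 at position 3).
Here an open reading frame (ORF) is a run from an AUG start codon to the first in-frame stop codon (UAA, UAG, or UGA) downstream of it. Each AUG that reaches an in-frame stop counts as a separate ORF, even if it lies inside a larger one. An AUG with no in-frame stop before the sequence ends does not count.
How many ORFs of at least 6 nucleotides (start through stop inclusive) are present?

4

Frame 1: AUG UAG AUG UGG GCC GAG CCC UGU GGA UGA ACG CCU AUG UAG AAC CGA UAU GCC GUU AGU — AUG at 1, stop UAG at 4 → 6 nt; AUG at 7, stop UGA at 28 → 24 nt; AUG at 37, stop UAG at 40 → 6 nt.
Frame 2: UGU AGA UGU GGG CCG AGC CCU GUG GAU GAA CGC CUA UGU AGA ACC GAU AUG CCG UUA — no AUG→stop ORF.
Frame 3: GUA GAU GUG GGC CGA GCC CUG UGG AUG AAC GCC UAU GUA GAA CCG AUA UGC CGU UAG — AUG at 27, stop UAG at 57 → 33 nt.
ORFs ≥ 6 nucleotides: frame 1 1–6 (6 nucleotides), frame 1 7–30 (24 nucleotides), frame 1 37–42 (6 nucleotides), frame 3 27–59 (33 nucleotides). Count = 4.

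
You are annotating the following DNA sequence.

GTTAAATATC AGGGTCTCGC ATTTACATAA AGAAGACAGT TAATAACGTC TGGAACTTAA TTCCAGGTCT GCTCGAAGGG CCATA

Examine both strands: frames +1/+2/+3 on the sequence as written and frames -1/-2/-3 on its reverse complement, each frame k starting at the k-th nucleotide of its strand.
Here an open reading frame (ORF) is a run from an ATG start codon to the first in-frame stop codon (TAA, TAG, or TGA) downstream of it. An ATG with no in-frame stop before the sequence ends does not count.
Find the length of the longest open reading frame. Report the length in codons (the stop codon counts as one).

Reverse complement (5'→3'): TATGGCCCTTCGAGCAGACCTGGAATTAAGTTCCAGACGTTATTAACTGTCTTCTTTATGTAAATGCGAGACCCTGATATTTAAC
Frame +1: GTT AAA TAT CAG GGT CTC GCA TTT ACA TAA AGA AGA CAG TTA ATA ACG TCT GGA ACT TAA TTC CAG GTC TGC TCG AAG GGC CAT — no ATG→stop ORF.
Frame +2: TTA AAT ATC AGG GTC TCG CAT TTA CAT AAA GAA GAC AGT TAA TAA CGT CTG GAA CTT AAT TCC AGG TCT GCT CGA AGG GCC ATA — no ATG→stop ORF.
Frame +3: TAA ATA TCA GGG TCT CGC ATT TAC ATA AAG AAG ACA GTT AAT AAC GTC TGG AAC TTA ATT CCA GGT CTG CTC GAA GGG CCA — no ATG→stop ORF.
Frame -1: TAT GGC CCT TCG AGC AGA CCT GGA ATT AAG TTC CAG ACG TTA TTA ACT GTC TTC TTT ATG TAA ATG CGA GAC CCT GAT ATT TAA — ATG at 58, stop TAA at 61 → 6 nt; ATG at 64, stop TAA at 82 → 21 nt.
Frame -2: ATG GCC CTT CGA GCA GAC CTG GAA TTA AGT TCC AGA CGT TAT TAA CTG TCT TCT TTA TGT AAA TGC GAG ACC CTG ATA TTT AAC — ATG at 2, stop TAA at 44 → 45 nt.
Frame -3: TGG CCC TTC GAG CAG ACC TGG AAT TAA GTT CCA GAC GTT ATT AAC TGT CTT CTT TAT GTA AAT GCG AGA CCC TGA TAT TTA — no ATG→stop ORF.
Longest: frame -2, positions 2–46, 45 nt = 15 codons = 14 aa. → 15 codons.

15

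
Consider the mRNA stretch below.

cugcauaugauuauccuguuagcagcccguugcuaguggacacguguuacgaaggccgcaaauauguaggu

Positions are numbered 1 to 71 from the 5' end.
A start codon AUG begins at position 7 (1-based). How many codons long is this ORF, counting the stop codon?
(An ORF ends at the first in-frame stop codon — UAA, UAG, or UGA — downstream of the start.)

10

Codons from position 7: AUG (7–9), AUU (10–12), AUC (13–15), CUG (16–18), UUA (19–21), GCA (22–24), GCC (25–27), CGU (28–30), UGC (31–33), UAG (34–36).
UAG is the first in-frame stop; that's 10 codons including the stop.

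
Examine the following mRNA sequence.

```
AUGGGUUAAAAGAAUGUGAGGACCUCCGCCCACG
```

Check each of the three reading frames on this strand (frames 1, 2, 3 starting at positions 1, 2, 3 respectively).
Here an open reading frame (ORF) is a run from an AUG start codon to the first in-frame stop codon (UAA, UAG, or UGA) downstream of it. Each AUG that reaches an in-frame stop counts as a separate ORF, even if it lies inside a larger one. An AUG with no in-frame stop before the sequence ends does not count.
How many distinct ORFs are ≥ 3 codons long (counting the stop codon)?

Frame 1: AUG GGU UAA AAG AAU GUG AGG ACC UCC GCC CAC — AUG at 1, stop UAA at 7 → 9 nt.
Frame 2: UGG GUU AAA AGA AUG UGA GGA CCU CCG CCC ACG — AUG at 14, stop UGA at 17 → 6 nt.
Frame 3: GGG UUA AAA GAA UGU GAG GAC CUC CGC CCA — no AUG→stop ORF.
ORFs ≥ 3 codons: frame 1 1–9 (3 codons). Count = 1.

1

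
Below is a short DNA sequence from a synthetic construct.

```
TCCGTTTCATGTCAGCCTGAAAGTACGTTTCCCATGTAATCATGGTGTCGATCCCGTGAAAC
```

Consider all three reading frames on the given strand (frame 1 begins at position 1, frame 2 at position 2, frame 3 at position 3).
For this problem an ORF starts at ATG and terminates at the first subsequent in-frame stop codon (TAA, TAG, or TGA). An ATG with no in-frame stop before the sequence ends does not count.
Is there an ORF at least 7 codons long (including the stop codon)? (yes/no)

no

Frame 1: TCC GTT TCA TGT CAG CCT GAA AGT ACG TTT CCC ATG TAA TCA TGG TGT CGA TCC CGT GAA — ATG at 34, stop TAA at 37 → 6 nt.
Frame 2: CCG TTT CAT GTC AGC CTG AAA GTA CGT TTC CCA TGT AAT CAT GGT GTC GAT CCC GTG AAA — no ATG→stop ORF.
Frame 3: CGT TTC ATG TCA GCC TGA AAG TAC GTT TCC CAT GTA ATC ATG GTG TCG ATC CCG TGA AAC — ATG at 9, stop TGA at 18 → 12 nt; ATG at 42, stop TGA at 57 → 18 nt.
Largest ORF found is 6 codons < 7, so no.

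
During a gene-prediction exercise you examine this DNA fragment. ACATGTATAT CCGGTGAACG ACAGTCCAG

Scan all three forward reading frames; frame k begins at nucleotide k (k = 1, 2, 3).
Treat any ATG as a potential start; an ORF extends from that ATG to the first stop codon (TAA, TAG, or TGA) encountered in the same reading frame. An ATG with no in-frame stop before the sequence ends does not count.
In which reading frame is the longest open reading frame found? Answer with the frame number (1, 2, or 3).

Frame 1: ACA TGT ATA TCC GGT GAA CGA CAG TCC — no ATG→stop ORF.
Frame 2: CAT GTA TAT CCG GTG AAC GAC AGT CCA — no ATG→stop ORF.
Frame 3: ATG TAT ATC CGG TGA ACG ACA GTC CAG — ATG at 3, stop TGA at 15 → 15 nt.
Longest ORF is 15 nt in frame 3 (positions 3–17).

3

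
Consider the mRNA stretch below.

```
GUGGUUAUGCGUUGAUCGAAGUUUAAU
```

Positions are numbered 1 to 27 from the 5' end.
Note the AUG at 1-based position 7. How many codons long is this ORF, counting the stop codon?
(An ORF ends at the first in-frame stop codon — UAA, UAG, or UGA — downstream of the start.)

3

Codons from position 7: AUG (7–9), CGU (10–12), UGA (13–15).
UGA is the first in-frame stop; that's 3 codons including the stop.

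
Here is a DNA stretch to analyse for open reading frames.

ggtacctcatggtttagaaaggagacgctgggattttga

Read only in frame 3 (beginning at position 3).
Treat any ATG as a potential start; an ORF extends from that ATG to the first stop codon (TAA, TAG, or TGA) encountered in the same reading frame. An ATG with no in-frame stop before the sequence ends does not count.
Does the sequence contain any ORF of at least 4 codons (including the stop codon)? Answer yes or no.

no

Frame 3: TAC CTC ATG GTT TAG AAA GGA GAC GCT GGG ATT TTG — ATG at 9, stop TAG at 15 → 9 nt.
Largest ORF found is 3 codons < 4, so no.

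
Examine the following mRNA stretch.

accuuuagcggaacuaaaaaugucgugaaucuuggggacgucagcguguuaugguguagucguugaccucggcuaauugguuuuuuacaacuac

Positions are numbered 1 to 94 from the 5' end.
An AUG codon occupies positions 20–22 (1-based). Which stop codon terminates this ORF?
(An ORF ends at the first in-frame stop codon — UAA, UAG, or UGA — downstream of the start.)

UGA

Codons from position 20: AUG (20–22), UCG (23–25), UGA (26–28).
The first in-frame stop codon is UGA.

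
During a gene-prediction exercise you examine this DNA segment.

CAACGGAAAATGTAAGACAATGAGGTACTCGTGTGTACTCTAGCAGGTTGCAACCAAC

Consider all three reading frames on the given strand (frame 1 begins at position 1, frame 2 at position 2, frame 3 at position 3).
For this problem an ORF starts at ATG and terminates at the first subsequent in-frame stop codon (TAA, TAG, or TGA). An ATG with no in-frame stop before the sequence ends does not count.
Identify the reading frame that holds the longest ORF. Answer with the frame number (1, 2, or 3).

2

Frame 1: CAA CGG AAA ATG TAA GAC AAT GAG GTA CTC GTG TGT ACT CTA GCA GGT TGC AAC CAA — ATG at 10, stop TAA at 13 → 6 nt.
Frame 2: AAC GGA AAA TGT AAG ACA ATG AGG TAC TCG TGT GTA CTC TAG CAG GTT GCA ACC AAC — ATG at 20, stop TAG at 41 → 24 nt.
Frame 3: ACG GAA AAT GTA AGA CAA TGA GGT ACT CGT GTG TAC TCT AGC AGG TTG CAA CCA — no ATG→stop ORF.
Longest ORF is 24 nt in frame 2 (positions 20–43).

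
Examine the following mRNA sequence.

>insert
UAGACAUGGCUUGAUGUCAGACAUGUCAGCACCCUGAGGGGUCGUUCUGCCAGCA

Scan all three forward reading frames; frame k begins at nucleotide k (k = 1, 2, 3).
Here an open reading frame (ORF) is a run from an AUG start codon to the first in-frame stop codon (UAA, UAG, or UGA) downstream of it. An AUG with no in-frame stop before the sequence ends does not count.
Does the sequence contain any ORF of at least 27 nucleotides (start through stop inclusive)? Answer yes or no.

Frame 1: UAG ACA UGG CUU GAU GUC AGA CAU GUC AGC ACC CUG AGG GGU CGU UCU GCC AGC — no AUG→stop ORF.
Frame 2: AGA CAU GGC UUG AUG UCA GAC AUG UCA GCA CCC UGA GGG GUC GUU CUG CCA GCA — AUG at 14, stop UGA at 35 → 24 nt; AUG at 23, stop UGA at 35 → 15 nt.
Frame 3: GAC AUG GCU UGA UGU CAG ACA UGU CAG CAC CCU GAG GGG UCG UUC UGC CAG — AUG at 6, stop UGA at 12 → 9 nt.
Largest ORF found is 24 nucleotides < 27, so no.

no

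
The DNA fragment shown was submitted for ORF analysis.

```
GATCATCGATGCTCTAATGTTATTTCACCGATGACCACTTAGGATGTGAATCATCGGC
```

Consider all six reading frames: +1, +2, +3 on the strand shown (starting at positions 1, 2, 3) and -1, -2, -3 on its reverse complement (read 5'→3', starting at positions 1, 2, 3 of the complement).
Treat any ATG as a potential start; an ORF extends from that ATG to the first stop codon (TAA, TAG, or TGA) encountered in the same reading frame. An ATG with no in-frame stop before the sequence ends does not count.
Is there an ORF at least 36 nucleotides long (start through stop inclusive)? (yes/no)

no

Reverse complement (5'→3'): GCCGATGATTCACATCCTAAGTGGTCATCGGTGAAATAACATTAGAGCATCGATGATC
Frame +1: GAT CAT CGA TGC TCT AAT GTT ATT TCA CCG ATG ACC ACT TAG GAT GTG AAT CAT CGG — ATG at 31, stop TAG at 40 → 12 nt.
Frame +2: ATC ATC GAT GCT CTA ATG TTA TTT CAC CGA TGA CCA CTT AGG ATG TGA ATC ATC GGC — ATG at 17, stop TGA at 32 → 18 nt; ATG at 44, stop TGA at 47 → 6 nt.
Frame +3: TCA TCG ATG CTC TAA TGT TAT TTC ACC GAT GAC CAC TTA GGA TGT GAA TCA TCG — ATG at 9, stop TAA at 15 → 9 nt.
Frame -1: GCC GAT GAT TCA CAT CCT AAG TGG TCA TCG GTG AAA TAA CAT TAG AGC ATC GAT GAT — no ATG→stop ORF.
Frame -2: CCG ATG ATT CAC ATC CTA AGT GGT CAT CGG TGA AAT AAC ATT AGA GCA TCG ATG ATC — ATG at 5, stop TGA at 32 → 30 nt.
Frame -3: CGA TGA TTC ACA TCC TAA GTG GTC ATC GGT GAA ATA ACA TTA GAG CAT CGA TGA — no ATG→stop ORF.
Largest ORF found is 30 nucleotides < 36, so no.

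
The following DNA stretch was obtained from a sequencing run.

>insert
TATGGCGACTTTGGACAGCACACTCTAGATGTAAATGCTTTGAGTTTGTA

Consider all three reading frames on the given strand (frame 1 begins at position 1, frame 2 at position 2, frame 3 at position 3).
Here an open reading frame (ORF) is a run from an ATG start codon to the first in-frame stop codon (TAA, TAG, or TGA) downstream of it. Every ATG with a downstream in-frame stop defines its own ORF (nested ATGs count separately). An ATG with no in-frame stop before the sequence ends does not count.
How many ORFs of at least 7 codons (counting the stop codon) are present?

Frame 1: TAT GGC GAC TTT GGA CAG CAC ACT CTA GAT GTA AAT GCT TTG AGT TTG — no ATG→stop ORF.
Frame 2: ATG GCG ACT TTG GAC AGC ACA CTC TAG ATG TAA ATG CTT TGA GTT TGT — ATG at 2, stop TAG at 26 → 27 nt; ATG at 29, stop TAA at 32 → 6 nt; ATG at 35, stop TGA at 41 → 9 nt.
Frame 3: TGG CGA CTT TGG ACA GCA CAC TCT AGA TGT AAA TGC TTT GAG TTT GTA — no ATG→stop ORF.
ORFs ≥ 7 codons: frame 2 2–28 (9 codons). Count = 1.

1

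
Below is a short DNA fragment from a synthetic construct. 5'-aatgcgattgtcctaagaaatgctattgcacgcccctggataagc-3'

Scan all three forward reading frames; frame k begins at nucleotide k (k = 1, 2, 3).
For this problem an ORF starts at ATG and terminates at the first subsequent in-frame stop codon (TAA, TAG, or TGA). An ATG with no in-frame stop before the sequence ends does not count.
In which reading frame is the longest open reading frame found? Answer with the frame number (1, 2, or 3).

2

Frame 1: AAT GCG ATT GTC CTA AGA AAT GCT ATT GCA CGC CCC TGG ATA AGC — no ATG→stop ORF.
Frame 2: ATG CGA TTG TCC TAA GAA ATG CTA TTG CAC GCC CCT GGA TAA — ATG at 2, stop TAA at 14 → 15 nt; ATG at 20, stop TAA at 41 → 24 nt.
Frame 3: TGC GAT TGT CCT AAG AAA TGC TAT TGC ACG CCC CTG GAT AAG — no ATG→stop ORF.
Longest ORF is 24 nt in frame 2 (positions 20–43).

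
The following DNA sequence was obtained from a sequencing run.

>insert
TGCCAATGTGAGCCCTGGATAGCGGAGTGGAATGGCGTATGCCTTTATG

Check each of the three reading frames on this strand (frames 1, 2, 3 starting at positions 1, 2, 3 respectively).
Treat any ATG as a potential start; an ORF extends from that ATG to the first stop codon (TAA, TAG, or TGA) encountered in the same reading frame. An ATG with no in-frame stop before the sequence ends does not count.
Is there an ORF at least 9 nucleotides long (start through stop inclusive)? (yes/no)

no

Frame 1: TGC CAA TGT GAG CCC TGG ATA GCG GAG TGG AAT GGC GTA TGC CTT TAT — no ATG→stop ORF.
Frame 2: GCC AAT GTG AGC CCT GGA TAG CGG AGT GGA ATG GCG TAT GCC TTT ATG — no ATG→stop ORF.
Frame 3: CCA ATG TGA GCC CTG GAT AGC GGA GTG GAA TGG CGT ATG CCT TTA — ATG at 6, stop TGA at 9 → 6 nt.
Largest ORF found is 6 nucleotides < 9, so no.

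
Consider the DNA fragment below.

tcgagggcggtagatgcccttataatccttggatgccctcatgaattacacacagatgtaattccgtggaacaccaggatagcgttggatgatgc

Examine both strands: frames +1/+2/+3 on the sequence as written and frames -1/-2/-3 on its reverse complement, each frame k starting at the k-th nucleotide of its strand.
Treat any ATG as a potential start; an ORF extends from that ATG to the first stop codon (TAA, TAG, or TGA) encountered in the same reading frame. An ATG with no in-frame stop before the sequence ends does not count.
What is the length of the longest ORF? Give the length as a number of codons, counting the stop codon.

Reverse complement (5'→3'): GCATCATCCAACGCTATCCTGGTGTTCCACGGAATTACATCTGTGTGTAATTCATGAGGGCATCCAAGGATTATAAGGGCATCTACCGCCCTCGA
Frame +1: TCG AGG GCG GTA GAT GCC CTT ATA ATC CTT GGA TGC CCT CAT GAA TTA CAC ACA GAT GTA ATT CCG TGG AAC ACC AGG ATA GCG TTG GAT GAT — no ATG→stop ORF.
Frame +2: CGA GGG CGG TAG ATG CCC TTA TAA TCC TTG GAT GCC CTC ATG AAT TAC ACA CAG ATG TAA TTC CGT GGA ACA CCA GGA TAG CGT TGG ATG ATG — ATG at 14, stop TAA at 23 → 12 nt; ATG at 41, stop TAA at 59 → 21 nt; ATG at 56, stop TAA at 59 → 6 nt.
Frame +3: GAG GGC GGT AGA TGC CCT TAT AAT CCT TGG ATG CCC TCA TGA ATT ACA CAC AGA TGT AAT TCC GTG GAA CAC CAG GAT AGC GTT GGA TGA TGC — ATG at 33, stop TGA at 42 → 12 nt.
Frame -1: GCA TCA TCC AAC GCT ATC CTG GTG TTC CAC GGA ATT ACA TCT GTG TGT AAT TCA TGA GGG CAT CCA AGG ATT ATA AGG GCA TCT ACC GCC CTC — no ATG→stop ORF.
Frame -2: CAT CAT CCA ACG CTA TCC TGG TGT TCC ACG GAA TTA CAT CTG TGT GTA ATT CAT GAG GGC ATC CAA GGA TTA TAA GGG CAT CTA CCG CCC TCG — no ATG→stop ORF.
Frame -3: ATC ATC CAA CGC TAT CCT GGT GTT CCA CGG AAT TAC ATC TGT GTG TAA TTC ATG AGG GCA TCC AAG GAT TAT AAG GGC ATC TAC CGC CCT CGA — no ATG→stop ORF.
Longest: frame +2, positions 41–61, 21 nt = 7 codons = 6 aa. → 7 codons.

7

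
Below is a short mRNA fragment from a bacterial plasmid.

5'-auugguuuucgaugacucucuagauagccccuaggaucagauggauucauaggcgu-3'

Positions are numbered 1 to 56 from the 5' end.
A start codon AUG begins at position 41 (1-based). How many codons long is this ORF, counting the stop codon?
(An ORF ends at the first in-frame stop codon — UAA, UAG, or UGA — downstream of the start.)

Codons from position 41: AUG (41–43), GAU (44–46), UCA (47–49), UAG (50–52).
UAG is the first in-frame stop; that's 4 codons including the stop.

4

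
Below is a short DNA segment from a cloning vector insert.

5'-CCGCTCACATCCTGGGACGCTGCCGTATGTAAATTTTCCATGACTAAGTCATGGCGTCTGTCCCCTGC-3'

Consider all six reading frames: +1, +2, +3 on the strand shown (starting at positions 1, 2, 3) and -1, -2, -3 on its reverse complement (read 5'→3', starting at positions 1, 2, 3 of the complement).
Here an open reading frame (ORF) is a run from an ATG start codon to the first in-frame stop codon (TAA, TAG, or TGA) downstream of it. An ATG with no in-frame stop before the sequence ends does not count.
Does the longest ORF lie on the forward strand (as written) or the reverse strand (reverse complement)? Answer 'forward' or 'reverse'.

Reverse complement (5'→3'): GCAGGGGACAGACGCCATGACTTAGTCATGGAAAATTTACATACGGCAGCGTCCCAGGATGTGAGCGG
Frame +1: CCG CTC ACA TCC TGG GAC GCT GCC GTA TGT AAA TTT TCC ATG ACT AAG TCA TGG CGT CTG TCC CCT — no ATG→stop ORF.
Frame +2: CGC TCA CAT CCT GGG ACG CTG CCG TAT GTA AAT TTT CCA TGA CTA AGT CAT GGC GTC TGT CCC CTG — no ATG→stop ORF.
Frame +3: GCT CAC ATC CTG GGA CGC TGC CGT ATG TAA ATT TTC CAT GAC TAA GTC ATG GCG TCT GTC CCC TGC — ATG at 27, stop TAA at 30 → 6 nt.
Frame -1: GCA GGG GAC AGA CGC CAT GAC TTA GTC ATG GAA AAT TTA CAT ACG GCA GCG TCC CAG GAT GTG AGC — no ATG→stop ORF.
Frame -2: CAG GGG ACA GAC GCC ATG ACT TAG TCA TGG AAA ATT TAC ATA CGG CAG CGT CCC AGG ATG TGA GCG — ATG at 17, stop TAG at 23 → 9 nt; ATG at 59, stop TGA at 62 → 6 nt.
Frame -3: AGG GGA CAG ACG CCA TGA CTT AGT CAT GGA AAA TTT ACA TAC GGC AGC GTC CCA GGA TGT GAG CGG — no ATG→stop ORF.
Forward-strand max 6 nt; reverse-strand max 9 nt. The reverse strand has the longer ORF.

reverse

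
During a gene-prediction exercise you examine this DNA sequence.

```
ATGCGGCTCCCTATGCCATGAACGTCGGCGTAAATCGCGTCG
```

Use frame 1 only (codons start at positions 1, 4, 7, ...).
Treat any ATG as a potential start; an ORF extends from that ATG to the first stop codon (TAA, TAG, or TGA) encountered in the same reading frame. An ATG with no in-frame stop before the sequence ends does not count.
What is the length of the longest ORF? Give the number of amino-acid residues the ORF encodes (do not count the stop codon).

Frame 1: ATG CGG CTC CCT ATG CCA TGA ACG TCG GCG TAA ATC GCG TCG — ATG at 1, stop TGA at 19 → 21 nt; ATG at 13, stop TGA at 19 → 9 nt.
Longest: frame 1, positions 1–21, 21 nt = 7 codons = 6 aa. → 6 amino acids.

6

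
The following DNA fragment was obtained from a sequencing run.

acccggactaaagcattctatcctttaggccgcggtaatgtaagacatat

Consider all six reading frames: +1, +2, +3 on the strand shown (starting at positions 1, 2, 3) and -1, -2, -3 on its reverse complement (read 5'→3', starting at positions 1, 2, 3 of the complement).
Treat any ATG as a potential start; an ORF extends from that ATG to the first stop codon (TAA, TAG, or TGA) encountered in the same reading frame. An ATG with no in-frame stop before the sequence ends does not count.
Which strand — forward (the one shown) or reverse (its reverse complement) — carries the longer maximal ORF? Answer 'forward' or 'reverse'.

reverse

Reverse complement (5'→3'): ATATGTCTTACATTACCGCGGCCTAAAGGATAGAATGCTTTAGTCCGGGT
Frame +1: ACC CGG ACT AAA GCA TTC TAT CCT TTA GGC CGC GGT AAT GTA AGA CAT — no ATG→stop ORF.
Frame +2: CCC GGA CTA AAG CAT TCT ATC CTT TAG GCC GCG GTA ATG TAA GAC ATA — ATG at 38, stop TAA at 41 → 6 nt.
Frame +3: CCG GAC TAA AGC ATT CTA TCC TTT AGG CCG CGG TAA TGT AAG ACA TAT — no ATG→stop ORF.
Frame -1: ATA TGT CTT ACA TTA CCG CGG CCT AAA GGA TAG AAT GCT TTA GTC CGG — no ATG→stop ORF.
Frame -2: TAT GTC TTA CAT TAC CGC GGC CTA AAG GAT AGA ATG CTT TAG TCC GGG — ATG at 35, stop TAG at 41 → 9 nt.
Frame -3: ATG TCT TAC ATT ACC GCG GCC TAA AGG ATA GAA TGC TTT AGT CCG GGT — ATG at 3, stop TAA at 24 → 24 nt.
Forward-strand max 6 nt; reverse-strand max 24 nt. The reverse strand has the longer ORF.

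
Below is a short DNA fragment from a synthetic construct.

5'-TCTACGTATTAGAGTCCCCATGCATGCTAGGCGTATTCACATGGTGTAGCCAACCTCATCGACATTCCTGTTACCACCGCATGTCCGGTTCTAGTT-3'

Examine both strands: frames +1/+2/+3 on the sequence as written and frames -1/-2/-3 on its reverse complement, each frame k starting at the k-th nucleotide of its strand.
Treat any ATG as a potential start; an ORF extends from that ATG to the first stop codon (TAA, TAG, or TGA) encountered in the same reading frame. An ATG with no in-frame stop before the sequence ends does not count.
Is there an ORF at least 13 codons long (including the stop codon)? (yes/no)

yes

Reverse complement (5'→3'): AACTAGAACCGGACATGCGGTGGTAACAGGAATGTCGATGAGGTTGGCTACACCATGTGAATACGCCTAGCATGCATGGGGACTCTAATACGTAGA
Frame +1: TCT ACG TAT TAG AGT CCC CAT GCA TGC TAG GCG TAT TCA CAT GGT GTA GCC AAC CTC ATC GAC ATT CCT GTT ACC ACC GCA TGT CCG GTT CTA GTT — no ATG→stop ORF.
Frame +2: CTA CGT ATT AGA GTC CCC ATG CAT GCT AGG CGT ATT CAC ATG GTG TAG CCA ACC TCA TCG ACA TTC CTG TTA CCA CCG CAT GTC CGG TTC TAG — ATG at 20, stop TAG at 47 → 30 nt; ATG at 41, stop TAG at 47 → 9 nt.
Frame +3: TAC GTA TTA GAG TCC CCA TGC ATG CTA GGC GTA TTC ACA TGG TGT AGC CAA CCT CAT CGA CAT TCC TGT TAC CAC CGC ATG TCC GGT TCT AGT — no ATG→stop ORF.
Frame -1: AAC TAG AAC CGG ACA TGC GGT GGT AAC AGG AAT GTC GAT GAG GTT GGC TAC ACC ATG TGA ATA CGC CTA GCA TGC ATG GGG ACT CTA ATA CGT AGA — ATG at 55, stop TGA at 58 → 6 nt.
Frame -2: ACT AGA ACC GGA CAT GCG GTG GTA ACA GGA ATG TCG ATG AGG TTG GCT ACA CCA TGT GAA TAC GCC TAG CAT GCA TGG GGA CTC TAA TAC GTA — ATG at 32, stop TAG at 68 → 39 nt; ATG at 38, stop TAG at 68 → 33 nt.
Frame -3: CTA GAA CCG GAC ATG CGG TGG TAA CAG GAA TGT CGA TGA GGT TGG CTA CAC CAT GTG AAT ACG CCT AGC ATG CAT GGG GAC TCT AAT ACG TAG — ATG at 15, stop TAA at 24 → 12 nt; ATG at 72, stop TAG at 93 → 24 nt.
Frame -2 has an ORF of 13 codons (positions 32–70) ≥ 13, so yes.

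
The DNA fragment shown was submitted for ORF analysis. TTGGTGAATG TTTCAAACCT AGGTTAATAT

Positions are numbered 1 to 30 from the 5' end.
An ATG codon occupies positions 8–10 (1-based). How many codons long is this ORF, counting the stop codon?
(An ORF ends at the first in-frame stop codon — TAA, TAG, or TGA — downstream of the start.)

Codons from position 8: ATG (8–10), TTT (11–13), CAA (14–16), ACC (17–19), TAG (20–22).
TAG is the first in-frame stop; that's 5 codons including the stop.

5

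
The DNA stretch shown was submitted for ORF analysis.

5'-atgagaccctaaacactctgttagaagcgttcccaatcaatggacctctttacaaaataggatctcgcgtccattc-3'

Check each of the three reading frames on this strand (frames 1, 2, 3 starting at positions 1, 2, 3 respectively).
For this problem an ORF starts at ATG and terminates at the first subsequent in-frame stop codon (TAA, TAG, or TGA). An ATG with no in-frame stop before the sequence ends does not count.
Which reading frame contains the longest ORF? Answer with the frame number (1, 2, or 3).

1

Frame 1: ATG AGA CCC TAA ACA CTC TGT TAG AAG CGT TCC CAA TCA ATG GAC CTC TTT ACA AAA TAG GAT CTC GCG TCC ATT — ATG at 1, stop TAA at 10 → 12 nt; ATG at 40, stop TAG at 58 → 21 nt.
Frame 2: TGA GAC CCT AAA CAC TCT GTT AGA AGC GTT CCC AAT CAA TGG ACC TCT TTA CAA AAT AGG ATC TCG CGT CCA TTC — no ATG→stop ORF.
Frame 3: GAG ACC CTA AAC ACT CTG TTA GAA GCG TTC CCA ATC AAT GGA CCT CTT TAC AAA ATA GGA TCT CGC GTC CAT — no ATG→stop ORF.
Longest ORF is 21 nt in frame 1 (positions 40–60).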